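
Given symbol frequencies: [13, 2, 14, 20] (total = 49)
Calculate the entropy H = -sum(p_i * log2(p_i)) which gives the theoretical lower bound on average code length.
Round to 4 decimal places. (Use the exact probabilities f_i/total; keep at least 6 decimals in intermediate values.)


Per-symbol terms -p_i * log2(p_i) with p_i = f_i/49:
  p = 13/49 = 0.265306: log2(p) = -1.914270, -p*log2(p) = 0.507868
  p = 2/49 = 0.040816: log2(p) = -4.614710, -p*log2(p) = 0.188356
  p = 14/49 = 0.285714: log2(p) = -1.807355, -p*log2(p) = 0.516387
  p = 20/49 = 0.408163: log2(p) = -1.292782, -p*log2(p) = 0.527666
H = 0.507868 + 0.188356 + 0.516387 + 0.527666 = 1.740277

H = 1.7403 bits/symbol


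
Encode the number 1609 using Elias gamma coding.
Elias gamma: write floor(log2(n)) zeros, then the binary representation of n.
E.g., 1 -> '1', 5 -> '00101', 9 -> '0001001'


num_bits = floor(log2(1609)) + 1 = 11
leading_zeros = num_bits - 1 = 10
binary(1609) = 11001001001

Elias gamma(1609) = '0000000000' + '11001001001' = 000000000011001001001 (21 bits)


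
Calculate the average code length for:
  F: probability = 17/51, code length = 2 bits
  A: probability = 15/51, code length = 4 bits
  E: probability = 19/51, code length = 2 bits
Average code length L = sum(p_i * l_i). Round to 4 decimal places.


Weighted contributions p_i * l_i:
  F: (17/51) * 2 = 34/51
  A: (15/51) * 4 = 60/51
  E: (19/51) * 2 = 38/51
Sum = (34 + 60 + 38)/51 = 132/51

L = 132/51 = 2.5882 bits/symbol


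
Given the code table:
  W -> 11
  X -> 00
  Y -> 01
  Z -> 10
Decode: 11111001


Decoding:
11 -> W
11 -> W
10 -> Z
01 -> Y


Result: WWZY


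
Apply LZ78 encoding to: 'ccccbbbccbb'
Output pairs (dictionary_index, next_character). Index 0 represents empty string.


LZ78 encoding steps:
Dictionary: {0: ''}
Step 1: w='' (idx 0), next='c' -> output (0, 'c'), add 'c' as idx 1
Step 2: w='c' (idx 1), next='c' -> output (1, 'c'), add 'cc' as idx 2
Step 3: w='c' (idx 1), next='b' -> output (1, 'b'), add 'cb' as idx 3
Step 4: w='' (idx 0), next='b' -> output (0, 'b'), add 'b' as idx 4
Step 5: w='b' (idx 4), next='c' -> output (4, 'c'), add 'bc' as idx 5
Step 6: w='cb' (idx 3), next='b' -> output (3, 'b'), add 'cbb' as idx 6


Encoded: [(0, 'c'), (1, 'c'), (1, 'b'), (0, 'b'), (4, 'c'), (3, 'b')]


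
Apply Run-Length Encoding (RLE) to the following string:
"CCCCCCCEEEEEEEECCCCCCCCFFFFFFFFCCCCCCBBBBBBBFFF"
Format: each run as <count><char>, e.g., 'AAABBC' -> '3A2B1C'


Scanning runs left to right:
  i=0: run of 'C' x 7 -> '7C'
  i=7: run of 'E' x 8 -> '8E'
  i=15: run of 'C' x 8 -> '8C'
  i=23: run of 'F' x 8 -> '8F'
  i=31: run of 'C' x 6 -> '6C'
  i=37: run of 'B' x 7 -> '7B'
  i=44: run of 'F' x 3 -> '3F'

RLE = 7C8E8C8F6C7B3F


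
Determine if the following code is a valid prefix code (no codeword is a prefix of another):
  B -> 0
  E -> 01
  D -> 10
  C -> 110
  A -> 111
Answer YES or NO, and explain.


Checking each pair (does one codeword prefix another?):
  B='0' vs E='01': prefix -- VIOLATION

NO -- this is NOT a valid prefix code. B (0) is a prefix of E (01).


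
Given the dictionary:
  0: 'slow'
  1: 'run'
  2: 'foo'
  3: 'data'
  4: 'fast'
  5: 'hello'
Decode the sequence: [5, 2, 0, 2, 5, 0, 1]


Look up each index in the dictionary:
  5 -> 'hello'
  2 -> 'foo'
  0 -> 'slow'
  2 -> 'foo'
  5 -> 'hello'
  0 -> 'slow'
  1 -> 'run'

Decoded: "hello foo slow foo hello slow run"


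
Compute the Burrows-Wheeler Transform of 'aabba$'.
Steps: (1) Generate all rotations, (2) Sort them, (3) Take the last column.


Rotations (sorted):
  0: $aabba -> last char: a
  1: a$aabb -> last char: b
  2: aabba$ -> last char: $
  3: abba$a -> last char: a
  4: ba$aab -> last char: b
  5: bba$aa -> last char: a


BWT = ab$aba


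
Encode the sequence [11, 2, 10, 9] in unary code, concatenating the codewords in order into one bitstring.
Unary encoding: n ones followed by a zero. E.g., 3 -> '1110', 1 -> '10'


Encode each number as n ones followed by a terminating 0:
  11 -> 111111111110 (12 bits)
  2 -> 110 (3 bits)
  10 -> 11111111110 (11 bits)
  9 -> 1111111110 (10 bits)
Total length = 12 + 3 + 11 + 10 = 36 bits.

Unary([11, 2, 10, 9]) = 111111111110110111111111101111111110 (36 bits)


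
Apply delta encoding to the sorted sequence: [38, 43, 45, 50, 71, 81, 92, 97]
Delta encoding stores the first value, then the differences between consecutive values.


First value: 38
Deltas:
  43 - 38 = 5
  45 - 43 = 2
  50 - 45 = 5
  71 - 50 = 21
  81 - 71 = 10
  92 - 81 = 11
  97 - 92 = 5


Delta encoded: [38, 5, 2, 5, 21, 10, 11, 5]


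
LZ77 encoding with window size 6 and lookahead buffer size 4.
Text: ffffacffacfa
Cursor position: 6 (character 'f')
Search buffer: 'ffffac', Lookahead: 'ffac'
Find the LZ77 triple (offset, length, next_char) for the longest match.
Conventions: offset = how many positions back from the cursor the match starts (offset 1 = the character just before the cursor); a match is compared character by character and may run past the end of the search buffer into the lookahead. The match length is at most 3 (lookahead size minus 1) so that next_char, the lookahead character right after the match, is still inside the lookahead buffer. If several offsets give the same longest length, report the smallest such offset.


Try each offset into the search buffer:
  offset=1 (pos 5, char 'c'): match length 0
  offset=2 (pos 4, char 'a'): match length 0
  offset=3 (pos 3, char 'f'): match length 1
  offset=4 (pos 2, char 'f'): match length 3
  offset=5 (pos 1, char 'f'): match length 2
  offset=6 (pos 0, char 'f'): match length 2
Longest match has length 3 at offset 4.
next_char = character at position 6 + 3 = 9 -> 'c'

Best match: offset=4, length=3 (matching 'ffa' starting at position 2)
LZ77 triple: (4, 3, 'c')


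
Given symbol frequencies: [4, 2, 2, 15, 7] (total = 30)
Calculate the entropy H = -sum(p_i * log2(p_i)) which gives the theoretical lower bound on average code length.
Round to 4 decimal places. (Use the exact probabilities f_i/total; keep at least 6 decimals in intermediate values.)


Per-symbol terms -p_i * log2(p_i) with p_i = f_i/30:
  p = 4/30 = 0.133333: log2(p) = -2.906891, -p*log2(p) = 0.387585
  p = 2/30 = 0.066667: log2(p) = -3.906891, -p*log2(p) = 0.260459
  p = 2/30 = 0.066667: log2(p) = -3.906891, -p*log2(p) = 0.260459
  p = 15/30 = 0.500000: log2(p) = -1.000000, -p*log2(p) = 0.500000
  p = 7/30 = 0.233333: log2(p) = -2.099536, -p*log2(p) = 0.489892
H = 0.387585 + 0.260459 + 0.260459 + 0.500000 + 0.489892 = 1.898395

H = 1.8984 bits/symbol


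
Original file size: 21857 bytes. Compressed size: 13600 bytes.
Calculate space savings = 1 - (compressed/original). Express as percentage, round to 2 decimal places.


ratio = compressed/original = 13600/21857 = 0.622226
savings = 1 - ratio = 1 - 0.622226 = 0.377774
as a percentage: 0.377774 * 100 = 37.78%

Space savings = 1 - 13600/21857 = 37.78%


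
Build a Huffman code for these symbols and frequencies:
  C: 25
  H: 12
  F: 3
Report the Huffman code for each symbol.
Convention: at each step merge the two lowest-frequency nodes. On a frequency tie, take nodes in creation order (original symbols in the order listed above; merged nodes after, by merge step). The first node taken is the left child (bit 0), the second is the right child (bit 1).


Huffman tree construction:
Step 1: Merge F(3) + H(12) = 15
Step 2: Merge (F+H)(15) + C(25) = 40
Read each symbol's code off the tree from the root (left child = 0, right child = 1).

Codes:
  C: 1 (length 1)
  H: 01 (length 2)
  F: 00 (length 2)
Average code length: 55/40 = 1.3750 bits/symbol


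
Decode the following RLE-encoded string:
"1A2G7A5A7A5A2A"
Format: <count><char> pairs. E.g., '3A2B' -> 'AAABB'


Expanding each <count><char> pair:
  1A -> 'A'
  2G -> 'GG'
  7A -> 'AAAAAAA'
  5A -> 'AAAAA'
  7A -> 'AAAAAAA'
  5A -> 'AAAAA'
  2A -> 'AA'

Decoded = AGGAAAAAAAAAAAAAAAAAAAAAAAAAA


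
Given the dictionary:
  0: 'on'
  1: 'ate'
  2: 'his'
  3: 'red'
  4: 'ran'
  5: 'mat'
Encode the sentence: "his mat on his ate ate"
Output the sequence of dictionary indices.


Look up each word in the dictionary:
  'his' -> 2
  'mat' -> 5
  'on' -> 0
  'his' -> 2
  'ate' -> 1
  'ate' -> 1

Encoded: [2, 5, 0, 2, 1, 1]


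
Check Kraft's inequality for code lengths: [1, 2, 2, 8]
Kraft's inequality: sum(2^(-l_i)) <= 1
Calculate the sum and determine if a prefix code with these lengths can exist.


Sum = 2^(-1) + 2^(-2) + 2^(-2) + 2^(-8)
    = 0.5 + 0.25 + 0.25 + 0.00390625
    = 257/256 = 1.00390625
Since 1.00390625 > 1, Kraft's inequality is NOT satisfied.
A prefix code with these lengths CANNOT exist.

Kraft sum = 1.00390625. Not satisfied.


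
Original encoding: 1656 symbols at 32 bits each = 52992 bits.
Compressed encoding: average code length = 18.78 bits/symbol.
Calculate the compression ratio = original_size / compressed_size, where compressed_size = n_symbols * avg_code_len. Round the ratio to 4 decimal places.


original_size = n_symbols * orig_bits = 1656 * 32 = 52992 bits
compressed_size = n_symbols * avg_code_len = 1656 * 18.78 = 31099.68 bits
ratio = original_size / compressed_size = 52992 / 31099.68 = 1.7039

Compression ratio = 1.7039


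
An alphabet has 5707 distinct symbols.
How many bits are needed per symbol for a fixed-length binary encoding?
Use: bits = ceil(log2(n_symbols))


log2(5707) = 12.4785
Bracket: 2^12 = 4096 < 5707 <= 2^13 = 8192
So ceil(log2(5707)) = 13

bits = ceil(log2(5707)) = ceil(12.4785) = 13 bits


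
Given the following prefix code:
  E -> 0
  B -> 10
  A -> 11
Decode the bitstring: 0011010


Decoding step by step:
Bits 0 -> E
Bits 0 -> E
Bits 11 -> A
Bits 0 -> E
Bits 10 -> B


Decoded message: EEAEB


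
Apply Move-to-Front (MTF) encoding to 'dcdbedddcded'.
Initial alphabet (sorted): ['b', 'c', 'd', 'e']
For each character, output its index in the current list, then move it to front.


MTF encoding:
'd': index 2 in ['b', 'c', 'd', 'e'] -> ['d', 'b', 'c', 'e']
'c': index 2 in ['d', 'b', 'c', 'e'] -> ['c', 'd', 'b', 'e']
'd': index 1 in ['c', 'd', 'b', 'e'] -> ['d', 'c', 'b', 'e']
'b': index 2 in ['d', 'c', 'b', 'e'] -> ['b', 'd', 'c', 'e']
'e': index 3 in ['b', 'd', 'c', 'e'] -> ['e', 'b', 'd', 'c']
'd': index 2 in ['e', 'b', 'd', 'c'] -> ['d', 'e', 'b', 'c']
'd': index 0 in ['d', 'e', 'b', 'c'] -> ['d', 'e', 'b', 'c']
'd': index 0 in ['d', 'e', 'b', 'c'] -> ['d', 'e', 'b', 'c']
'c': index 3 in ['d', 'e', 'b', 'c'] -> ['c', 'd', 'e', 'b']
'd': index 1 in ['c', 'd', 'e', 'b'] -> ['d', 'c', 'e', 'b']
'e': index 2 in ['d', 'c', 'e', 'b'] -> ['e', 'd', 'c', 'b']
'd': index 1 in ['e', 'd', 'c', 'b'] -> ['d', 'e', 'c', 'b']


Output: [2, 2, 1, 2, 3, 2, 0, 0, 3, 1, 2, 1]


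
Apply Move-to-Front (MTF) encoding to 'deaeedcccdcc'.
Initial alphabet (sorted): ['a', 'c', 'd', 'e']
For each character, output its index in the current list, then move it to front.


MTF encoding:
'd': index 2 in ['a', 'c', 'd', 'e'] -> ['d', 'a', 'c', 'e']
'e': index 3 in ['d', 'a', 'c', 'e'] -> ['e', 'd', 'a', 'c']
'a': index 2 in ['e', 'd', 'a', 'c'] -> ['a', 'e', 'd', 'c']
'e': index 1 in ['a', 'e', 'd', 'c'] -> ['e', 'a', 'd', 'c']
'e': index 0 in ['e', 'a', 'd', 'c'] -> ['e', 'a', 'd', 'c']
'd': index 2 in ['e', 'a', 'd', 'c'] -> ['d', 'e', 'a', 'c']
'c': index 3 in ['d', 'e', 'a', 'c'] -> ['c', 'd', 'e', 'a']
'c': index 0 in ['c', 'd', 'e', 'a'] -> ['c', 'd', 'e', 'a']
'c': index 0 in ['c', 'd', 'e', 'a'] -> ['c', 'd', 'e', 'a']
'd': index 1 in ['c', 'd', 'e', 'a'] -> ['d', 'c', 'e', 'a']
'c': index 1 in ['d', 'c', 'e', 'a'] -> ['c', 'd', 'e', 'a']
'c': index 0 in ['c', 'd', 'e', 'a'] -> ['c', 'd', 'e', 'a']


Output: [2, 3, 2, 1, 0, 2, 3, 0, 0, 1, 1, 0]


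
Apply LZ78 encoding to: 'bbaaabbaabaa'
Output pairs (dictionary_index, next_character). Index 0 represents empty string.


LZ78 encoding steps:
Dictionary: {0: ''}
Step 1: w='' (idx 0), next='b' -> output (0, 'b'), add 'b' as idx 1
Step 2: w='b' (idx 1), next='a' -> output (1, 'a'), add 'ba' as idx 2
Step 3: w='' (idx 0), next='a' -> output (0, 'a'), add 'a' as idx 3
Step 4: w='a' (idx 3), next='b' -> output (3, 'b'), add 'ab' as idx 4
Step 5: w='ba' (idx 2), next='a' -> output (2, 'a'), add 'baa' as idx 5
Step 6: w='baa' (idx 5), end of input -> output (5, '')


Encoded: [(0, 'b'), (1, 'a'), (0, 'a'), (3, 'b'), (2, 'a'), (5, '')]


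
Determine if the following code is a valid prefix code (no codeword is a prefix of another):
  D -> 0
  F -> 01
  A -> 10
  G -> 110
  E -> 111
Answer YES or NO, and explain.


Checking each pair (does one codeword prefix another?):
  D='0' vs F='01': prefix -- VIOLATION

NO -- this is NOT a valid prefix code. D (0) is a prefix of F (01).


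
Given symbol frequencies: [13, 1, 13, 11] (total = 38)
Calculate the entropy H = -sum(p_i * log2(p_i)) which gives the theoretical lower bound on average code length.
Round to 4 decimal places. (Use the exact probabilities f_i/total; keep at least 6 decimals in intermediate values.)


Per-symbol terms -p_i * log2(p_i) with p_i = f_i/38:
  p = 13/38 = 0.342105: log2(p) = -1.547488, -p*log2(p) = 0.529404
  p = 1/38 = 0.026316: log2(p) = -5.247928, -p*log2(p) = 0.138103
  p = 13/38 = 0.342105: log2(p) = -1.547488, -p*log2(p) = 0.529404
  p = 11/38 = 0.289474: log2(p) = -1.788496, -p*log2(p) = 0.517722
H = 0.529404 + 0.138103 + 0.529404 + 0.517722 = 1.714633

H = 1.7146 bits/symbol


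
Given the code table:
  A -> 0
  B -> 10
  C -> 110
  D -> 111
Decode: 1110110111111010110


Decoding:
111 -> D
0 -> A
110 -> C
111 -> D
111 -> D
0 -> A
10 -> B
110 -> C


Result: DACDDABC


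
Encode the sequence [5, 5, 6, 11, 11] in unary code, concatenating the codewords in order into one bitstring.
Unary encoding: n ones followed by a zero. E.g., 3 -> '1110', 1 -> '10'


Encode each number as n ones followed by a terminating 0:
  5 -> 111110 (6 bits)
  5 -> 111110 (6 bits)
  6 -> 1111110 (7 bits)
  11 -> 111111111110 (12 bits)
  11 -> 111111111110 (12 bits)
Total length = 6 + 6 + 7 + 12 + 12 = 43 bits.

Unary([5, 5, 6, 11, 11]) = 1111101111101111110111111111110111111111110 (43 bits)


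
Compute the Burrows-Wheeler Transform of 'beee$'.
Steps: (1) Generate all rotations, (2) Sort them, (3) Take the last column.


Rotations (sorted):
  0: $beee -> last char: e
  1: beee$ -> last char: $
  2: e$bee -> last char: e
  3: ee$be -> last char: e
  4: eee$b -> last char: b


BWT = e$eeb


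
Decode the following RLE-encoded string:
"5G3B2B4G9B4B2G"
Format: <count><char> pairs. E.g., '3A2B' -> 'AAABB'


Expanding each <count><char> pair:
  5G -> 'GGGGG'
  3B -> 'BBB'
  2B -> 'BB'
  4G -> 'GGGG'
  9B -> 'BBBBBBBBB'
  4B -> 'BBBB'
  2G -> 'GG'

Decoded = GGGGGBBBBBGGGGBBBBBBBBBBBBBGG


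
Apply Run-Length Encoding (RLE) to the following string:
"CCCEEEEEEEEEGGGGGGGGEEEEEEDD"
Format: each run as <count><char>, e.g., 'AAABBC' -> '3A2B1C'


Scanning runs left to right:
  i=0: run of 'C' x 3 -> '3C'
  i=3: run of 'E' x 9 -> '9E'
  i=12: run of 'G' x 8 -> '8G'
  i=20: run of 'E' x 6 -> '6E'
  i=26: run of 'D' x 2 -> '2D'

RLE = 3C9E8G6E2D


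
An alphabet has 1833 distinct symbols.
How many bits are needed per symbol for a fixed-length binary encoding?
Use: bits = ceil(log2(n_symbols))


log2(1833) = 10.84
Bracket: 2^10 = 1024 < 1833 <= 2^11 = 2048
So ceil(log2(1833)) = 11

bits = ceil(log2(1833)) = ceil(10.84) = 11 bits


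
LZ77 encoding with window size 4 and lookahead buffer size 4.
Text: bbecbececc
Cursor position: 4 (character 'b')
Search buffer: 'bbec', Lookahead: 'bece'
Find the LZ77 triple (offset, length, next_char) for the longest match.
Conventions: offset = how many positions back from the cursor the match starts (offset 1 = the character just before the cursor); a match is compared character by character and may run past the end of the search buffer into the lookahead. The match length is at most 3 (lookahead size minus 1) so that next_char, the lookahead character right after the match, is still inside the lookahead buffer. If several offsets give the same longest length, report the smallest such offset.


Try each offset into the search buffer:
  offset=1 (pos 3, char 'c'): match length 0
  offset=2 (pos 2, char 'e'): match length 0
  offset=3 (pos 1, char 'b'): match length 3
  offset=4 (pos 0, char 'b'): match length 1
Longest match has length 3 at offset 3.
next_char = character at position 4 + 3 = 7 -> 'e'

Best match: offset=3, length=3 (matching 'bec' starting at position 1)
LZ77 triple: (3, 3, 'e')


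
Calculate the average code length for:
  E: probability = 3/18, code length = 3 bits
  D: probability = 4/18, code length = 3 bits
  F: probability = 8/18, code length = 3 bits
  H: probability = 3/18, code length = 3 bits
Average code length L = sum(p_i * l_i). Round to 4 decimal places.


Weighted contributions p_i * l_i:
  E: (3/18) * 3 = 9/18
  D: (4/18) * 3 = 12/18
  F: (8/18) * 3 = 24/18
  H: (3/18) * 3 = 9/18
Sum = (9 + 12 + 24 + 9)/18 = 54/18

L = 54/18 = 3.0000 bits/symbol


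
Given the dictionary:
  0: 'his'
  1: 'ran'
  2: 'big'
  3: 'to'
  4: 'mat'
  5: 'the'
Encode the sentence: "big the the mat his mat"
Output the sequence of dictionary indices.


Look up each word in the dictionary:
  'big' -> 2
  'the' -> 5
  'the' -> 5
  'mat' -> 4
  'his' -> 0
  'mat' -> 4

Encoded: [2, 5, 5, 4, 0, 4]


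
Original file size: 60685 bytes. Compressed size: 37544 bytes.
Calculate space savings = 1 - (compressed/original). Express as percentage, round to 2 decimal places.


ratio = compressed/original = 37544/60685 = 0.61867
savings = 1 - ratio = 1 - 0.61867 = 0.38133
as a percentage: 0.38133 * 100 = 38.13%

Space savings = 1 - 37544/60685 = 38.13%


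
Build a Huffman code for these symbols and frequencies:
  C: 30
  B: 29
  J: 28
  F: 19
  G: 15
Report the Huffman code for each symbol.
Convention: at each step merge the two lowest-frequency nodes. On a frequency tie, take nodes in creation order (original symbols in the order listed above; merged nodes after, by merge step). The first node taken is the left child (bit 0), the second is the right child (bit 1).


Huffman tree construction:
Step 1: Merge G(15) + F(19) = 34
Step 2: Merge J(28) + B(29) = 57
Step 3: Merge C(30) + (G+F)(34) = 64
Step 4: Merge (J+B)(57) + (C+(G+F))(64) = 121
Read each symbol's code off the tree from the root (left child = 0, right child = 1).

Codes:
  C: 10 (length 2)
  B: 01 (length 2)
  J: 00 (length 2)
  F: 111 (length 3)
  G: 110 (length 3)
Average code length: 276/121 = 2.2810 bits/symbol


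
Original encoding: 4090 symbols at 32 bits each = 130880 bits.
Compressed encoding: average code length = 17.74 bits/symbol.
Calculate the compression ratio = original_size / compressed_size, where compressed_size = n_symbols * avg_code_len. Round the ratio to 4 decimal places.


original_size = n_symbols * orig_bits = 4090 * 32 = 130880 bits
compressed_size = n_symbols * avg_code_len = 4090 * 17.74 = 72556.6 bits
ratio = original_size / compressed_size = 130880 / 72556.6 = 1.8038

Compression ratio = 1.8038


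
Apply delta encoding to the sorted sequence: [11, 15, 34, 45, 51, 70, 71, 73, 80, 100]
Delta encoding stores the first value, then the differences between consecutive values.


First value: 11
Deltas:
  15 - 11 = 4
  34 - 15 = 19
  45 - 34 = 11
  51 - 45 = 6
  70 - 51 = 19
  71 - 70 = 1
  73 - 71 = 2
  80 - 73 = 7
  100 - 80 = 20


Delta encoded: [11, 4, 19, 11, 6, 19, 1, 2, 7, 20]


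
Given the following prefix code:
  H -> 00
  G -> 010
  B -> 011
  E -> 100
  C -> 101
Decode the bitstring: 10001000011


Decoding step by step:
Bits 100 -> E
Bits 010 -> G
Bits 00 -> H
Bits 011 -> B


Decoded message: EGHB


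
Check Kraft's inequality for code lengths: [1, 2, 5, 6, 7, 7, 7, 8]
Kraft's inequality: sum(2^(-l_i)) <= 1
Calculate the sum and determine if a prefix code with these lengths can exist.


Sum = 2^(-1) + 2^(-2) + 2^(-5) + 2^(-6) + 2^(-7) + 2^(-7) + 2^(-7) + 2^(-8)
    = 0.5 + 0.25 + 0.03125 + 0.015625 + 0.0078125 + 0.0078125 + 0.0078125 + 0.00390625
    = 211/256 = 0.82421875
Since 0.82421875 <= 1, Kraft's inequality IS satisfied.
A prefix code with these lengths CAN exist.

Kraft sum = 0.82421875. Satisfied.


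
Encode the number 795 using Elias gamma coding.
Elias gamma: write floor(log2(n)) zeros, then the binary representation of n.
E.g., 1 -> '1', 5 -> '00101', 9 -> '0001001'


num_bits = floor(log2(795)) + 1 = 10
leading_zeros = num_bits - 1 = 9
binary(795) = 1100011011

Elias gamma(795) = '000000000' + '1100011011' = 0000000001100011011 (19 bits)


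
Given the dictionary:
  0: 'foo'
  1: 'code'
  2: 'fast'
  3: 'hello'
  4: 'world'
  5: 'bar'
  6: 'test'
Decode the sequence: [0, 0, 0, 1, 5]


Look up each index in the dictionary:
  0 -> 'foo'
  0 -> 'foo'
  0 -> 'foo'
  1 -> 'code'
  5 -> 'bar'

Decoded: "foo foo foo code bar"


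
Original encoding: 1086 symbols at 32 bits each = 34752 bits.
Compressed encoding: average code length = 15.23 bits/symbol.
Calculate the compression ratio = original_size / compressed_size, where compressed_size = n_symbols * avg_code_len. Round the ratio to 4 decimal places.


original_size = n_symbols * orig_bits = 1086 * 32 = 34752 bits
compressed_size = n_symbols * avg_code_len = 1086 * 15.23 = 16539.78 bits
ratio = original_size / compressed_size = 34752 / 16539.78 = 2.1011

Compression ratio = 2.1011


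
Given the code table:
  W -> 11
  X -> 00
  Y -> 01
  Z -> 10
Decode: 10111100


Decoding:
10 -> Z
11 -> W
11 -> W
00 -> X


Result: ZWWX


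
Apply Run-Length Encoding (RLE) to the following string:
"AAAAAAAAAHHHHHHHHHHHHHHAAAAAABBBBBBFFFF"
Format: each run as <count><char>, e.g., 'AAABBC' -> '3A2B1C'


Scanning runs left to right:
  i=0: run of 'A' x 9 -> '9A'
  i=9: run of 'H' x 14 -> '14H'
  i=23: run of 'A' x 6 -> '6A'
  i=29: run of 'B' x 6 -> '6B'
  i=35: run of 'F' x 4 -> '4F'

RLE = 9A14H6A6B4F


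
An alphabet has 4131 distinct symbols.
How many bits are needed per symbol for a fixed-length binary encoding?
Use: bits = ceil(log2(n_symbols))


log2(4131) = 12.0123
Bracket: 2^12 = 4096 < 4131 <= 2^13 = 8192
So ceil(log2(4131)) = 13

bits = ceil(log2(4131)) = ceil(12.0123) = 13 bits


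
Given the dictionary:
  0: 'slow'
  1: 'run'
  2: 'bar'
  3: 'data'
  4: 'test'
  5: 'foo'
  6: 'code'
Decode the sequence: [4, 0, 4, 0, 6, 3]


Look up each index in the dictionary:
  4 -> 'test'
  0 -> 'slow'
  4 -> 'test'
  0 -> 'slow'
  6 -> 'code'
  3 -> 'data'

Decoded: "test slow test slow code data"


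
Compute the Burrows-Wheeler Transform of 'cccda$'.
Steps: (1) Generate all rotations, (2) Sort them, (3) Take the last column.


Rotations (sorted):
  0: $cccda -> last char: a
  1: a$cccd -> last char: d
  2: cccda$ -> last char: $
  3: ccda$c -> last char: c
  4: cda$cc -> last char: c
  5: da$ccc -> last char: c


BWT = ad$ccc


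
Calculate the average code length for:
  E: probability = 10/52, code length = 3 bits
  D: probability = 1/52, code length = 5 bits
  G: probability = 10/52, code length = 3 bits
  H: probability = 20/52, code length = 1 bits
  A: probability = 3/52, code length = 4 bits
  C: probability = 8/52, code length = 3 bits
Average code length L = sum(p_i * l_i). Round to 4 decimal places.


Weighted contributions p_i * l_i:
  E: (10/52) * 3 = 30/52
  D: (1/52) * 5 = 5/52
  G: (10/52) * 3 = 30/52
  H: (20/52) * 1 = 20/52
  A: (3/52) * 4 = 12/52
  C: (8/52) * 3 = 24/52
Sum = (30 + 5 + 30 + 20 + 12 + 24)/52 = 121/52

L = 121/52 = 2.3269 bits/symbol


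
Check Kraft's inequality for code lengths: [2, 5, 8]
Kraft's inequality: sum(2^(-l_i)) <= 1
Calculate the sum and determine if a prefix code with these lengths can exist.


Sum = 2^(-2) + 2^(-5) + 2^(-8)
    = 0.25 + 0.03125 + 0.00390625
    = 73/256 = 0.28515625
Since 0.28515625 <= 1, Kraft's inequality IS satisfied.
A prefix code with these lengths CAN exist.

Kraft sum = 0.28515625. Satisfied.


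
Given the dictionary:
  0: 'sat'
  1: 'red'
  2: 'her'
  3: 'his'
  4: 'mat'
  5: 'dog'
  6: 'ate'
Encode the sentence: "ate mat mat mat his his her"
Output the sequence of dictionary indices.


Look up each word in the dictionary:
  'ate' -> 6
  'mat' -> 4
  'mat' -> 4
  'mat' -> 4
  'his' -> 3
  'his' -> 3
  'her' -> 2

Encoded: [6, 4, 4, 4, 3, 3, 2]


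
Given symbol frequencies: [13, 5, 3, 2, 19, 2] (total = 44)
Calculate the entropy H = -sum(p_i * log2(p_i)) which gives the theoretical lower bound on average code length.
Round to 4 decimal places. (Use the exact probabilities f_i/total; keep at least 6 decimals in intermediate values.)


Per-symbol terms -p_i * log2(p_i) with p_i = f_i/44:
  p = 13/44 = 0.295455: log2(p) = -1.758992, -p*log2(p) = 0.519702
  p = 5/44 = 0.113636: log2(p) = -3.137504, -p*log2(p) = 0.356534
  p = 3/44 = 0.068182: log2(p) = -3.874469, -p*log2(p) = 0.264168
  p = 2/44 = 0.045455: log2(p) = -4.459432, -p*log2(p) = 0.202701
  p = 19/44 = 0.431818: log2(p) = -1.211504, -p*log2(p) = 0.523149
  p = 2/44 = 0.045455: log2(p) = -4.459432, -p*log2(p) = 0.202701
H = 0.519702 + 0.356534 + 0.264168 + 0.202701 + 0.523149 + 0.202701 = 2.068955

H = 2.069 bits/symbol


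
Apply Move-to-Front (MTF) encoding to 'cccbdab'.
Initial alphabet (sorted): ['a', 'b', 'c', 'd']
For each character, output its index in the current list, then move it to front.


MTF encoding:
'c': index 2 in ['a', 'b', 'c', 'd'] -> ['c', 'a', 'b', 'd']
'c': index 0 in ['c', 'a', 'b', 'd'] -> ['c', 'a', 'b', 'd']
'c': index 0 in ['c', 'a', 'b', 'd'] -> ['c', 'a', 'b', 'd']
'b': index 2 in ['c', 'a', 'b', 'd'] -> ['b', 'c', 'a', 'd']
'd': index 3 in ['b', 'c', 'a', 'd'] -> ['d', 'b', 'c', 'a']
'a': index 3 in ['d', 'b', 'c', 'a'] -> ['a', 'd', 'b', 'c']
'b': index 2 in ['a', 'd', 'b', 'c'] -> ['b', 'a', 'd', 'c']


Output: [2, 0, 0, 2, 3, 3, 2]


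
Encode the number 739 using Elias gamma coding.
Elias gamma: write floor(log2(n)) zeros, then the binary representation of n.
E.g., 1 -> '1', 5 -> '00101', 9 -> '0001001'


num_bits = floor(log2(739)) + 1 = 10
leading_zeros = num_bits - 1 = 9
binary(739) = 1011100011

Elias gamma(739) = '000000000' + '1011100011' = 0000000001011100011 (19 bits)


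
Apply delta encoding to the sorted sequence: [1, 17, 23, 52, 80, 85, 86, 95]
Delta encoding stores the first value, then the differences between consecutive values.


First value: 1
Deltas:
  17 - 1 = 16
  23 - 17 = 6
  52 - 23 = 29
  80 - 52 = 28
  85 - 80 = 5
  86 - 85 = 1
  95 - 86 = 9


Delta encoded: [1, 16, 6, 29, 28, 5, 1, 9]


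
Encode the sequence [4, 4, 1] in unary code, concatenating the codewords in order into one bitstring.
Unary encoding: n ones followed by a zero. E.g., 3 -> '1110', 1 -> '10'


Encode each number as n ones followed by a terminating 0:
  4 -> 11110 (5 bits)
  4 -> 11110 (5 bits)
  1 -> 10 (2 bits)
Total length = 5 + 5 + 2 = 12 bits.

Unary([4, 4, 1]) = 111101111010 (12 bits)


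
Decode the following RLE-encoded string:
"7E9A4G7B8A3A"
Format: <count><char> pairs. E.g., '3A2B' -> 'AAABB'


Expanding each <count><char> pair:
  7E -> 'EEEEEEE'
  9A -> 'AAAAAAAAA'
  4G -> 'GGGG'
  7B -> 'BBBBBBB'
  8A -> 'AAAAAAAA'
  3A -> 'AAA'

Decoded = EEEEEEEAAAAAAAAAGGGGBBBBBBBAAAAAAAAAAA


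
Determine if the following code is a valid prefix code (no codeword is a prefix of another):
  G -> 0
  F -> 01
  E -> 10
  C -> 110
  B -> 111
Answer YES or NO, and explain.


Checking each pair (does one codeword prefix another?):
  G='0' vs F='01': prefix -- VIOLATION

NO -- this is NOT a valid prefix code. G (0) is a prefix of F (01).


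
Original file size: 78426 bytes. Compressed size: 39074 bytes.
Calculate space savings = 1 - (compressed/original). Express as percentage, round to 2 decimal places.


ratio = compressed/original = 39074/78426 = 0.498228
savings = 1 - ratio = 1 - 0.498228 = 0.501772
as a percentage: 0.501772 * 100 = 50.18%

Space savings = 1 - 39074/78426 = 50.18%


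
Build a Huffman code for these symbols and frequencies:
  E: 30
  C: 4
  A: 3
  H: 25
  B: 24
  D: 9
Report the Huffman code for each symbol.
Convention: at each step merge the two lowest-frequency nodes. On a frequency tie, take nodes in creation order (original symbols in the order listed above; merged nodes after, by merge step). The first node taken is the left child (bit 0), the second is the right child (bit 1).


Huffman tree construction:
Step 1: Merge A(3) + C(4) = 7
Step 2: Merge (A+C)(7) + D(9) = 16
Step 3: Merge ((A+C)+D)(16) + B(24) = 40
Step 4: Merge H(25) + E(30) = 55
Step 5: Merge (((A+C)+D)+B)(40) + (H+E)(55) = 95
Read each symbol's code off the tree from the root (left child = 0, right child = 1).

Codes:
  E: 11 (length 2)
  C: 0001 (length 4)
  A: 0000 (length 4)
  H: 10 (length 2)
  B: 01 (length 2)
  D: 001 (length 3)
Average code length: 213/95 = 2.2421 bits/symbol


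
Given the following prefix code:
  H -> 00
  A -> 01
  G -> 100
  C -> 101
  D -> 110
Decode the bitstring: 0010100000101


Decoding step by step:
Bits 00 -> H
Bits 101 -> C
Bits 00 -> H
Bits 00 -> H
Bits 01 -> A
Bits 01 -> A


Decoded message: HCHHAA


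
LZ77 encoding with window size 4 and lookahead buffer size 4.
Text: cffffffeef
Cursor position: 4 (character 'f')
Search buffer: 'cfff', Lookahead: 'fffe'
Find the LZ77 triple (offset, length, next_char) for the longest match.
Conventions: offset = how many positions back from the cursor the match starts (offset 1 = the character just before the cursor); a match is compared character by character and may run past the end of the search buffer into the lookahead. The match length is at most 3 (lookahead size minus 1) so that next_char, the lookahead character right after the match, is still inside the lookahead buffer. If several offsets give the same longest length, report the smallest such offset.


Try each offset into the search buffer:
  offset=1 (pos 3, char 'f'): match length 3
  offset=2 (pos 2, char 'f'): match length 3
  offset=3 (pos 1, char 'f'): match length 3
  offset=4 (pos 0, char 'c'): match length 0
Longest match has length 3, found at offsets 1, 2, 3; take the smallest, offset 1.
next_char = character at position 4 + 3 = 7 -> 'e'

Best match: offset=1, length=3 (matching 'fff' starting at position 3)
LZ77 triple: (1, 3, 'e')


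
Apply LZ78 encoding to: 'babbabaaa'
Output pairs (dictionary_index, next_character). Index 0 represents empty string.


LZ78 encoding steps:
Dictionary: {0: ''}
Step 1: w='' (idx 0), next='b' -> output (0, 'b'), add 'b' as idx 1
Step 2: w='' (idx 0), next='a' -> output (0, 'a'), add 'a' as idx 2
Step 3: w='b' (idx 1), next='b' -> output (1, 'b'), add 'bb' as idx 3
Step 4: w='a' (idx 2), next='b' -> output (2, 'b'), add 'ab' as idx 4
Step 5: w='a' (idx 2), next='a' -> output (2, 'a'), add 'aa' as idx 5
Step 6: w='a' (idx 2), end of input -> output (2, '')


Encoded: [(0, 'b'), (0, 'a'), (1, 'b'), (2, 'b'), (2, 'a'), (2, '')]


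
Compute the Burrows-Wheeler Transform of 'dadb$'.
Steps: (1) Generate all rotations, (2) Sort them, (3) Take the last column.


Rotations (sorted):
  0: $dadb -> last char: b
  1: adb$d -> last char: d
  2: b$dad -> last char: d
  3: dadb$ -> last char: $
  4: db$da -> last char: a


BWT = bdd$a


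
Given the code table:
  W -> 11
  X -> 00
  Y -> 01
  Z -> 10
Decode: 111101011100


Decoding:
11 -> W
11 -> W
01 -> Y
01 -> Y
11 -> W
00 -> X


Result: WWYYWX


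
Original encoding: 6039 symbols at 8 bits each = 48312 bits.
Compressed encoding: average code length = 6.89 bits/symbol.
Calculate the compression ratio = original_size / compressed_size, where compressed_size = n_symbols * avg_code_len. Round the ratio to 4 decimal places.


original_size = n_symbols * orig_bits = 6039 * 8 = 48312 bits
compressed_size = n_symbols * avg_code_len = 6039 * 6.89 = 41608.71 bits
ratio = original_size / compressed_size = 48312 / 41608.71 = 1.1611

Compression ratio = 1.1611


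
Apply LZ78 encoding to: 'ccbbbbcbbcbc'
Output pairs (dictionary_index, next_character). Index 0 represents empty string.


LZ78 encoding steps:
Dictionary: {0: ''}
Step 1: w='' (idx 0), next='c' -> output (0, 'c'), add 'c' as idx 1
Step 2: w='c' (idx 1), next='b' -> output (1, 'b'), add 'cb' as idx 2
Step 3: w='' (idx 0), next='b' -> output (0, 'b'), add 'b' as idx 3
Step 4: w='b' (idx 3), next='b' -> output (3, 'b'), add 'bb' as idx 4
Step 5: w='cb' (idx 2), next='b' -> output (2, 'b'), add 'cbb' as idx 5
Step 6: w='cb' (idx 2), next='c' -> output (2, 'c'), add 'cbc' as idx 6


Encoded: [(0, 'c'), (1, 'b'), (0, 'b'), (3, 'b'), (2, 'b'), (2, 'c')]


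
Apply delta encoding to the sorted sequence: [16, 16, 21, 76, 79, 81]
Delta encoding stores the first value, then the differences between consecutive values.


First value: 16
Deltas:
  16 - 16 = 0
  21 - 16 = 5
  76 - 21 = 55
  79 - 76 = 3
  81 - 79 = 2


Delta encoded: [16, 0, 5, 55, 3, 2]


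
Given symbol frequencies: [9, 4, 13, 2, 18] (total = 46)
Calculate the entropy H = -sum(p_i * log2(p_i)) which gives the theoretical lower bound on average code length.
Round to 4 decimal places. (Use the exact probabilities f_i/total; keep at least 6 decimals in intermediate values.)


Per-symbol terms -p_i * log2(p_i) with p_i = f_i/46:
  p = 9/46 = 0.195652: log2(p) = -2.353637, -p*log2(p) = 0.460494
  p = 4/46 = 0.086957: log2(p) = -3.523562, -p*log2(p) = 0.306397
  p = 13/46 = 0.282609: log2(p) = -1.823122, -p*log2(p) = 0.515230
  p = 2/46 = 0.043478: log2(p) = -4.523562, -p*log2(p) = 0.196677
  p = 18/46 = 0.391304: log2(p) = -1.353637, -p*log2(p) = 0.529684
H = 0.460494 + 0.306397 + 0.515230 + 0.196677 + 0.529684 = 2.008482

H = 2.0085 bits/symbol


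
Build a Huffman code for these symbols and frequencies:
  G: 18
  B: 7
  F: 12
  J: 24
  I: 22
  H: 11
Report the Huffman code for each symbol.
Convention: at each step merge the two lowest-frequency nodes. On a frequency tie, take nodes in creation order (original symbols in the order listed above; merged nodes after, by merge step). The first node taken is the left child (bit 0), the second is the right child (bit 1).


Huffman tree construction:
Step 1: Merge B(7) + H(11) = 18
Step 2: Merge F(12) + G(18) = 30
Step 3: Merge (B+H)(18) + I(22) = 40
Step 4: Merge J(24) + (F+G)(30) = 54
Step 5: Merge ((B+H)+I)(40) + (J+(F+G))(54) = 94
Read each symbol's code off the tree from the root (left child = 0, right child = 1).

Codes:
  G: 111 (length 3)
  B: 000 (length 3)
  F: 110 (length 3)
  J: 10 (length 2)
  I: 01 (length 2)
  H: 001 (length 3)
Average code length: 236/94 = 2.5106 bits/symbol


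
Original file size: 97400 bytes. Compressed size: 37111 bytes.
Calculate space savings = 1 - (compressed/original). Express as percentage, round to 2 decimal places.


ratio = compressed/original = 37111/97400 = 0.381016
savings = 1 - ratio = 1 - 0.381016 = 0.618984
as a percentage: 0.618984 * 100 = 61.9%

Space savings = 1 - 37111/97400 = 61.9%


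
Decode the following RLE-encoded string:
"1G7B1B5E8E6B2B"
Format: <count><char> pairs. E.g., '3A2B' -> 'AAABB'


Expanding each <count><char> pair:
  1G -> 'G'
  7B -> 'BBBBBBB'
  1B -> 'B'
  5E -> 'EEEEE'
  8E -> 'EEEEEEEE'
  6B -> 'BBBBBB'
  2B -> 'BB'

Decoded = GBBBBBBBBEEEEEEEEEEEEEBBBBBBBB


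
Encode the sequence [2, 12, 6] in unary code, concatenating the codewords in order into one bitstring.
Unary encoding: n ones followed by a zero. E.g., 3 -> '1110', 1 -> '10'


Encode each number as n ones followed by a terminating 0:
  2 -> 110 (3 bits)
  12 -> 1111111111110 (13 bits)
  6 -> 1111110 (7 bits)
Total length = 3 + 13 + 7 = 23 bits.

Unary([2, 12, 6]) = 11011111111111101111110 (23 bits)


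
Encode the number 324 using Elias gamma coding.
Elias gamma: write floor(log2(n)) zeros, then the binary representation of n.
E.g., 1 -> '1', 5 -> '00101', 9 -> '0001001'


num_bits = floor(log2(324)) + 1 = 9
leading_zeros = num_bits - 1 = 8
binary(324) = 101000100

Elias gamma(324) = '00000000' + '101000100' = 00000000101000100 (17 bits)


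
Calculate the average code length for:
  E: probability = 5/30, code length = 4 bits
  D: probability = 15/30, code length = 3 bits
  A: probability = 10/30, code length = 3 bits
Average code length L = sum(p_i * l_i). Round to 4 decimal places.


Weighted contributions p_i * l_i:
  E: (5/30) * 4 = 20/30
  D: (15/30) * 3 = 45/30
  A: (10/30) * 3 = 30/30
Sum = (20 + 45 + 30)/30 = 95/30

L = 95/30 = 3.1667 bits/symbol


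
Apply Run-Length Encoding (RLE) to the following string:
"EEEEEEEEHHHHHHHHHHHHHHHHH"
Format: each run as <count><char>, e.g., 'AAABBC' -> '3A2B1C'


Scanning runs left to right:
  i=0: run of 'E' x 8 -> '8E'
  i=8: run of 'H' x 17 -> '17H'

RLE = 8E17H


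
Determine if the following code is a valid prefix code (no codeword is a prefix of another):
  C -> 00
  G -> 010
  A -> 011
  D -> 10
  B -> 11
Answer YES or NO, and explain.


Checking each pair (does one codeword prefix another?):
  C='00' vs G='010': no prefix
  C='00' vs A='011': no prefix
  C='00' vs D='10': no prefix
  C='00' vs B='11': no prefix
  G='010' vs C='00': no prefix
  G='010' vs A='011': no prefix
  G='010' vs D='10': no prefix
  G='010' vs B='11': no prefix
  A='011' vs C='00': no prefix
  A='011' vs G='010': no prefix
  A='011' vs D='10': no prefix
  A='011' vs B='11': no prefix
  D='10' vs C='00': no prefix
  D='10' vs G='010': no prefix
  D='10' vs A='011': no prefix
  D='10' vs B='11': no prefix
  B='11' vs C='00': no prefix
  B='11' vs G='010': no prefix
  B='11' vs A='011': no prefix
  B='11' vs D='10': no prefix
No violation found over all pairs.

YES -- this is a valid prefix code. No codeword is a prefix of any other codeword.


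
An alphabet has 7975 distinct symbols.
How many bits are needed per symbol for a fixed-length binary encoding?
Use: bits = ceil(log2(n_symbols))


log2(7975) = 12.9613
Bracket: 2^12 = 4096 < 7975 <= 2^13 = 8192
So ceil(log2(7975)) = 13

bits = ceil(log2(7975)) = ceil(12.9613) = 13 bits


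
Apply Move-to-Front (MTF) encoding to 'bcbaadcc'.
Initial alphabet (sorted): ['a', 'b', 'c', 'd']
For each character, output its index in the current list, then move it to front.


MTF encoding:
'b': index 1 in ['a', 'b', 'c', 'd'] -> ['b', 'a', 'c', 'd']
'c': index 2 in ['b', 'a', 'c', 'd'] -> ['c', 'b', 'a', 'd']
'b': index 1 in ['c', 'b', 'a', 'd'] -> ['b', 'c', 'a', 'd']
'a': index 2 in ['b', 'c', 'a', 'd'] -> ['a', 'b', 'c', 'd']
'a': index 0 in ['a', 'b', 'c', 'd'] -> ['a', 'b', 'c', 'd']
'd': index 3 in ['a', 'b', 'c', 'd'] -> ['d', 'a', 'b', 'c']
'c': index 3 in ['d', 'a', 'b', 'c'] -> ['c', 'd', 'a', 'b']
'c': index 0 in ['c', 'd', 'a', 'b'] -> ['c', 'd', 'a', 'b']


Output: [1, 2, 1, 2, 0, 3, 3, 0]


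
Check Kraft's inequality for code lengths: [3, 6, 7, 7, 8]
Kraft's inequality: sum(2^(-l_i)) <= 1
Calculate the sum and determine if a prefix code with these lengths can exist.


Sum = 2^(-3) + 2^(-6) + 2^(-7) + 2^(-7) + 2^(-8)
    = 0.125 + 0.015625 + 0.0078125 + 0.0078125 + 0.00390625
    = 41/256 = 0.16015625
Since 0.16015625 <= 1, Kraft's inequality IS satisfied.
A prefix code with these lengths CAN exist.

Kraft sum = 0.16015625. Satisfied.


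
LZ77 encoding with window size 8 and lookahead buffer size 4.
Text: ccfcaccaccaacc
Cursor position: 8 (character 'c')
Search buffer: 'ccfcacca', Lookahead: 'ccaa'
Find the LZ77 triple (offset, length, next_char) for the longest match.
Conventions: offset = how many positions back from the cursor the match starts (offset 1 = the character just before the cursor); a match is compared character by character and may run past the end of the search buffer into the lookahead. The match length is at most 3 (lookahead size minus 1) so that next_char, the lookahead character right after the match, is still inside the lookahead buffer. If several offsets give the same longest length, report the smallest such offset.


Try each offset into the search buffer:
  offset=1 (pos 7, char 'a'): match length 0
  offset=2 (pos 6, char 'c'): match length 1
  offset=3 (pos 5, char 'c'): match length 3
  offset=4 (pos 4, char 'a'): match length 0
  offset=5 (pos 3, char 'c'): match length 1
  offset=6 (pos 2, char 'f'): match length 0
  offset=7 (pos 1, char 'c'): match length 1
  offset=8 (pos 0, char 'c'): match length 2
Longest match has length 3 at offset 3.
next_char = character at position 8 + 3 = 11 -> 'a'

Best match: offset=3, length=3 (matching 'cca' starting at position 5)
LZ77 triple: (3, 3, 'a')
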